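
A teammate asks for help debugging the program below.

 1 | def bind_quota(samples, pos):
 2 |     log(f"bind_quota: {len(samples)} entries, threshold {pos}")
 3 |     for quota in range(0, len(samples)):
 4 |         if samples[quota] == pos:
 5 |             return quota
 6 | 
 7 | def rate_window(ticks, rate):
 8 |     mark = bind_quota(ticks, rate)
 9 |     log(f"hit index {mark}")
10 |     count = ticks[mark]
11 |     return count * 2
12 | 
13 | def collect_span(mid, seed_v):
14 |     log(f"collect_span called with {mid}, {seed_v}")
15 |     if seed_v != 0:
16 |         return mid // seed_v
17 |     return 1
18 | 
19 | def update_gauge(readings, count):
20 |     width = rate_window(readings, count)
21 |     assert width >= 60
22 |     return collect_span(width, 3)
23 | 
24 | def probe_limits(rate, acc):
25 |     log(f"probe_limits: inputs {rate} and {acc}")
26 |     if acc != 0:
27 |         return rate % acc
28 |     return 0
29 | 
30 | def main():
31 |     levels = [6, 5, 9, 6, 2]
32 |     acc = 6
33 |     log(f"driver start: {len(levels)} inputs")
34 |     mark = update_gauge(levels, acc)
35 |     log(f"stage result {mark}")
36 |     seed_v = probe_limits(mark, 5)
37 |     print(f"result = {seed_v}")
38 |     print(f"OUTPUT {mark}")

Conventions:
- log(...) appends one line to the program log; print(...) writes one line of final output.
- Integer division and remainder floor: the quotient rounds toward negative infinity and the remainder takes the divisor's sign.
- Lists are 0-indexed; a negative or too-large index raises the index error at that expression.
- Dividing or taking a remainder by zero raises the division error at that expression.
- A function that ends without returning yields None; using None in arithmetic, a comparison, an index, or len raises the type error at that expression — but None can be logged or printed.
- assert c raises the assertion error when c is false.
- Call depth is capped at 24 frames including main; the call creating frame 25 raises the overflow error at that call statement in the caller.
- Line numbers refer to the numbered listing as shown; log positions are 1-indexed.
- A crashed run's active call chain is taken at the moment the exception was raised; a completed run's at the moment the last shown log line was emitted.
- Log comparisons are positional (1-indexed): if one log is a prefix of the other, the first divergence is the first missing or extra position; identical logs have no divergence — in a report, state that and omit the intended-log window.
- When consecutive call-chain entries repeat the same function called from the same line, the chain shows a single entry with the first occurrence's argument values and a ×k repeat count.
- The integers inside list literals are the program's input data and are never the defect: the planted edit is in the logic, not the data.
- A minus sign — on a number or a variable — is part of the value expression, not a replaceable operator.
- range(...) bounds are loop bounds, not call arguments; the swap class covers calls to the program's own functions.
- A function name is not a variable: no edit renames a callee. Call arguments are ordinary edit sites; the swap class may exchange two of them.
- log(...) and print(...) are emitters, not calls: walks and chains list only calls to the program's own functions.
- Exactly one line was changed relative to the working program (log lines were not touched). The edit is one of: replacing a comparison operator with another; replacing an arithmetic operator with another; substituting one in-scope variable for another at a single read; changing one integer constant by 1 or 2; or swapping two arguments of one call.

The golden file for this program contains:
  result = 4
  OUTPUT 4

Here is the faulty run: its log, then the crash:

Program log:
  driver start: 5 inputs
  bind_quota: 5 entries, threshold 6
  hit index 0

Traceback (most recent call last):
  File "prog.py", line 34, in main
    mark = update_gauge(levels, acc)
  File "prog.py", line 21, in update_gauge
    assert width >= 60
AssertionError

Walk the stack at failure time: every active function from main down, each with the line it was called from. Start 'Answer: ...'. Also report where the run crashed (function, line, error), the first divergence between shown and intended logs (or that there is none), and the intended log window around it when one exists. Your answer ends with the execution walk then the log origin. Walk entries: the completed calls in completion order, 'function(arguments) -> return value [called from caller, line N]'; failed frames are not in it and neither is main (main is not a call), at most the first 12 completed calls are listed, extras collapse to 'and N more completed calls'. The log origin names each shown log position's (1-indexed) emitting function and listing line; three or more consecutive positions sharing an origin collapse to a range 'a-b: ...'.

Answer: main -> update_gauge (called at line 34).
Key observation: Only 3 log lines were emitted before the run died; the intended continuation was 'collect_span called with 12, 3'.
Crash: update_gauge, line 21, AssertionError.
First divergence: position 4 — after 3 matching lines the faulty run goes silent; intended next line 'collect_span called with 12, 3'.
Intended log window:
  2: bind_quota: 5 entries, threshold 6
  3: hit index 0
  4: collect_span called with 12, 3
  5: stage result 4
Execution walk:
  bind_quota([6, 5, 9, 6, 2], 6) -> 0  [called from rate_window, line 8]
  rate_window([6, 5, 9, 6, 2], 6) -> 12  [called from update_gauge, line 20]
Log origin:
  1 — main, line 33
  2 — bind_quota, line 2
  3 — rate_window, line 9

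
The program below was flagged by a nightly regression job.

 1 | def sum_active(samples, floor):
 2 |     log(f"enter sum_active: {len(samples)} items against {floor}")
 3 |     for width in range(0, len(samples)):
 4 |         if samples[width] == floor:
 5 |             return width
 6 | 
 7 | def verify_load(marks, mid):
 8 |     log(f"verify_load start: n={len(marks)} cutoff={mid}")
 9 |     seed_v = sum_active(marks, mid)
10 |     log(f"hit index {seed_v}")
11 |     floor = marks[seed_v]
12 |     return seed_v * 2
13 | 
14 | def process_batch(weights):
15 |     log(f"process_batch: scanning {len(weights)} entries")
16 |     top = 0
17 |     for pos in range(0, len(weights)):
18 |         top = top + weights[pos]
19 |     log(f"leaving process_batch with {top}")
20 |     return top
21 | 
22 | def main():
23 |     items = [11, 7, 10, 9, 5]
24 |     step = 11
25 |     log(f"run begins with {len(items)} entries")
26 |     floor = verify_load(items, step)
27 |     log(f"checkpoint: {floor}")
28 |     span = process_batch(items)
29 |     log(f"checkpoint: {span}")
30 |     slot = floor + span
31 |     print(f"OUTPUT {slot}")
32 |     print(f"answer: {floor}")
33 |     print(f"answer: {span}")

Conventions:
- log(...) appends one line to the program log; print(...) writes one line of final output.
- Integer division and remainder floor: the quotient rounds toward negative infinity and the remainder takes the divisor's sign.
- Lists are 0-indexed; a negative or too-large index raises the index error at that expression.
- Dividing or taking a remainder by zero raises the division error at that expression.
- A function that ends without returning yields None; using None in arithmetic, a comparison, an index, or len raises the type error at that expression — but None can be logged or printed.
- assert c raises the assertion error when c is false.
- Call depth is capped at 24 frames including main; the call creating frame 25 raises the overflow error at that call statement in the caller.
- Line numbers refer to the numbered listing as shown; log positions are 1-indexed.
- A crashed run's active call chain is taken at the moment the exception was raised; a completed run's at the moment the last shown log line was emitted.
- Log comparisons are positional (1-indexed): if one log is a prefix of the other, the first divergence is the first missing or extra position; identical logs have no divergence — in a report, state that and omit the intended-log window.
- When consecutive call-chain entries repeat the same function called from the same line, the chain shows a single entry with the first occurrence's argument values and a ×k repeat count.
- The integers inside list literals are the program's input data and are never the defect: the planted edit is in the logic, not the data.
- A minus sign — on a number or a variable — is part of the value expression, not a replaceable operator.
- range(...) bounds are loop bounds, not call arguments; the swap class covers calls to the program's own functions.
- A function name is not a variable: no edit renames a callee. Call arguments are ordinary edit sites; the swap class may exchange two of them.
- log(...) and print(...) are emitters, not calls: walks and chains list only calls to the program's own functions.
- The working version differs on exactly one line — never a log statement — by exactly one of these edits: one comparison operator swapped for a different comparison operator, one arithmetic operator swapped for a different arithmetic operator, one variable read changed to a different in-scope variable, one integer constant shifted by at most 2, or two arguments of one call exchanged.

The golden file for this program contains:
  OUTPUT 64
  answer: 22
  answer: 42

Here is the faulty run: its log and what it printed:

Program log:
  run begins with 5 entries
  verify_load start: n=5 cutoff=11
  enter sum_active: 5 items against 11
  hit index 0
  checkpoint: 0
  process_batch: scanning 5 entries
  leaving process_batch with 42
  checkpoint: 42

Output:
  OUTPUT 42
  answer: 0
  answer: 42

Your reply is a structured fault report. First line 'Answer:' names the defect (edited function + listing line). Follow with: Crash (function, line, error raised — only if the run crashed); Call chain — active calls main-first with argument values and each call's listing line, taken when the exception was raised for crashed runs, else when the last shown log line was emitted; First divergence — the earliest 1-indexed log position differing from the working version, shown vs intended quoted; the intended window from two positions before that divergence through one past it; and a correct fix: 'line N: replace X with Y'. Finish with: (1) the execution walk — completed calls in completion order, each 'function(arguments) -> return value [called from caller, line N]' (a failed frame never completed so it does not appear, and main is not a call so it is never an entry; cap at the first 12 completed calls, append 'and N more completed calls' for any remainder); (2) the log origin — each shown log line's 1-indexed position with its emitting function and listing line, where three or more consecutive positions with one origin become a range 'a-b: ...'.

Answer: the defect is in verify_load at line 12.
Key observation: At log position 5 the runs split — shown 'checkpoint: 0', but the working version logs 'checkpoint: 22'.
Call chain: main.
First divergence: position 5 — shown 'checkpoint: 0', intended 'checkpoint: 22'.
Intended log window:
  3: enter sum_active: 5 items against 11
  4: hit index 0
  5: checkpoint: 22
  6: process_batch: scanning 5 entries
Execution walk:
  sum_active([11, 7, 10, 9, 5], 11) -> 0  [called from verify_load, line 9]
  verify_load([11, 7, 10, 9, 5], 11) -> 0  [called from main, line 26]
  process_batch([11, 7, 10, 9, 5]) -> 42  [called from main, line 28]
Log origins:
  1: from main, line 25
  2: from verify_load, line 8
  3: from sum_active, line 2
  4: from verify_load, line 10
  5: from main, line 27
  6: from process_batch, line 15
  7: from process_batch, line 19
  8: from main, line 29
A correct fix: line 12: replace `seed_v` with `floor`.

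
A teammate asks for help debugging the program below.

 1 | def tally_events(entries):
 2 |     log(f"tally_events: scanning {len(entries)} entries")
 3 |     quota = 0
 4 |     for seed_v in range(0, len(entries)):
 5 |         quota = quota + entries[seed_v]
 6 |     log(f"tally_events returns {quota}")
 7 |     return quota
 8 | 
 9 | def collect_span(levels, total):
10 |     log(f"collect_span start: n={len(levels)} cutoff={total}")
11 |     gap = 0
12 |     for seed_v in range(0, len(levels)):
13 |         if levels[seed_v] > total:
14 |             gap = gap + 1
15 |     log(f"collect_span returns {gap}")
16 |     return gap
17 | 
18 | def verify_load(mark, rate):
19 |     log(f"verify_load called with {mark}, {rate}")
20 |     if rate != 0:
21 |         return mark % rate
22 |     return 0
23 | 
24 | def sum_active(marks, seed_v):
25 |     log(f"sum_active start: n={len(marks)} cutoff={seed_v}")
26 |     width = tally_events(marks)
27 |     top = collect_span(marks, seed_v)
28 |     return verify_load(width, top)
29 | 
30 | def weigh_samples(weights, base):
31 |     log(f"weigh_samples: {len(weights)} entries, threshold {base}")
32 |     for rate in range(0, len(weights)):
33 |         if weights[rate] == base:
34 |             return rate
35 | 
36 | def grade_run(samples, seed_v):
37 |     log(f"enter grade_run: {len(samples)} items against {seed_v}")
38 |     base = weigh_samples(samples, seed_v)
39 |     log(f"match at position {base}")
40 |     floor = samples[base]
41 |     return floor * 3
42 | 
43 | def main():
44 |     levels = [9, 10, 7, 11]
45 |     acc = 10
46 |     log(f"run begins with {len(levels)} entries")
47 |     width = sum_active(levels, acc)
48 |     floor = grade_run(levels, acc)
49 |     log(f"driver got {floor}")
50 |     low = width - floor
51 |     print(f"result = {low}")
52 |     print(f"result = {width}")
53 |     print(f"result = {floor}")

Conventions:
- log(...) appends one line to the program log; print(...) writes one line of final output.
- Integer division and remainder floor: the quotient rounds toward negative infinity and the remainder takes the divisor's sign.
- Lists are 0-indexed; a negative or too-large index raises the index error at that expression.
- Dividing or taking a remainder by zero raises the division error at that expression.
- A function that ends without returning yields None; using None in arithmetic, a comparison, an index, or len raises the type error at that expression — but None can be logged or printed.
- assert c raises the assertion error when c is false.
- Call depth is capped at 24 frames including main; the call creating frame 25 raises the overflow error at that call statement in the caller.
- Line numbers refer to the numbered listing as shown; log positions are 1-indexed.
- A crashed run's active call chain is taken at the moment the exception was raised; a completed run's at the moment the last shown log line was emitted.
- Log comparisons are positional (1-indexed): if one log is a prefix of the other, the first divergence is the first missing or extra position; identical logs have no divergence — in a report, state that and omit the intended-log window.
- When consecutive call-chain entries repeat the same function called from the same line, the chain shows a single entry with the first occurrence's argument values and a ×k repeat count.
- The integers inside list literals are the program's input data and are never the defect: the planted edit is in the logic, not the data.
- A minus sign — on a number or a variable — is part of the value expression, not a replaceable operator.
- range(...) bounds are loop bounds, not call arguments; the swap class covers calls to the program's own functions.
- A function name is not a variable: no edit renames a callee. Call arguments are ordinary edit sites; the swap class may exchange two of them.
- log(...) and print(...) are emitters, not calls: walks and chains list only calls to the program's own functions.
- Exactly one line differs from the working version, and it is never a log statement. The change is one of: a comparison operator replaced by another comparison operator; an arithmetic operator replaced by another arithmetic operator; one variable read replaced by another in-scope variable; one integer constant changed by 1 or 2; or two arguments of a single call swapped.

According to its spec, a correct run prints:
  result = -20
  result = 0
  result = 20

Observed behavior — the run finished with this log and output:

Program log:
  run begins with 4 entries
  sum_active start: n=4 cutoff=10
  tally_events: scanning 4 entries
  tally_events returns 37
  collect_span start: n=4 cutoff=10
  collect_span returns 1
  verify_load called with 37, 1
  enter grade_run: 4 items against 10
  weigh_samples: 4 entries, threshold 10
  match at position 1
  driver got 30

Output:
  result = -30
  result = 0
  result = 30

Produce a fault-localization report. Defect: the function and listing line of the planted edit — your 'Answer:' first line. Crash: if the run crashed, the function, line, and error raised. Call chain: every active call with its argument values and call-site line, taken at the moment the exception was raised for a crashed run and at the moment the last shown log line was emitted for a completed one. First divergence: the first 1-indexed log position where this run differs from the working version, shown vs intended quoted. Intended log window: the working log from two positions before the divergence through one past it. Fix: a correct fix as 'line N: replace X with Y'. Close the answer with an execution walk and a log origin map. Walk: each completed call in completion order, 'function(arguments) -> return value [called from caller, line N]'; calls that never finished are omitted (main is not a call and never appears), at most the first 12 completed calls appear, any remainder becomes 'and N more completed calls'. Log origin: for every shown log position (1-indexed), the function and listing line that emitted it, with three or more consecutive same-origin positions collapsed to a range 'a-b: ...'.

Answer: the defect is in grade_run at line 41.
Key fact: At log position 11 the runs split — shown 'driver got 30', but the working version logs 'driver got 20'.
Call chain: main.
First divergence: position 11; shown 'driver got 30' vs intended 'driver got 20'.
Intended log window:
  9: weigh_samples: 4 entries, threshold 10
  10: match at position 1
  11: driver got 20
Execution walk:
  tally_events([9, 10, 7, 11]) -> 37  [called from sum_active, line 26]
  collect_span([9, 10, 7, 11], 10) -> 1  [called from sum_active, line 27]
  verify_load(37, 1) -> 0  [called from sum_active, line 28]
  sum_active([9, 10, 7, 11], 10) -> 0  [called from main, line 47]
  weigh_samples([9, 10, 7, 11], 10) -> 1  [called from grade_run, line 38]
  grade_run([9, 10, 7, 11], 10) -> 30  [called from main, line 48]
Log origin:
  1: emitted by main (line 46)
  2: emitted by sum_active (line 25)
  3: emitted by tally_events (line 2)
  4: emitted by tally_events (line 6)
  5: emitted by collect_span (line 10)
  6: emitted by collect_span (line 15)
  7: emitted by verify_load (line 19)
  8: emitted by grade_run (line 37)
  9: emitted by weigh_samples (line 31)
  10: emitted by grade_run (line 39)
  11: emitted by main (line 49)
A correct fix: line 41: replace `3` with `2`.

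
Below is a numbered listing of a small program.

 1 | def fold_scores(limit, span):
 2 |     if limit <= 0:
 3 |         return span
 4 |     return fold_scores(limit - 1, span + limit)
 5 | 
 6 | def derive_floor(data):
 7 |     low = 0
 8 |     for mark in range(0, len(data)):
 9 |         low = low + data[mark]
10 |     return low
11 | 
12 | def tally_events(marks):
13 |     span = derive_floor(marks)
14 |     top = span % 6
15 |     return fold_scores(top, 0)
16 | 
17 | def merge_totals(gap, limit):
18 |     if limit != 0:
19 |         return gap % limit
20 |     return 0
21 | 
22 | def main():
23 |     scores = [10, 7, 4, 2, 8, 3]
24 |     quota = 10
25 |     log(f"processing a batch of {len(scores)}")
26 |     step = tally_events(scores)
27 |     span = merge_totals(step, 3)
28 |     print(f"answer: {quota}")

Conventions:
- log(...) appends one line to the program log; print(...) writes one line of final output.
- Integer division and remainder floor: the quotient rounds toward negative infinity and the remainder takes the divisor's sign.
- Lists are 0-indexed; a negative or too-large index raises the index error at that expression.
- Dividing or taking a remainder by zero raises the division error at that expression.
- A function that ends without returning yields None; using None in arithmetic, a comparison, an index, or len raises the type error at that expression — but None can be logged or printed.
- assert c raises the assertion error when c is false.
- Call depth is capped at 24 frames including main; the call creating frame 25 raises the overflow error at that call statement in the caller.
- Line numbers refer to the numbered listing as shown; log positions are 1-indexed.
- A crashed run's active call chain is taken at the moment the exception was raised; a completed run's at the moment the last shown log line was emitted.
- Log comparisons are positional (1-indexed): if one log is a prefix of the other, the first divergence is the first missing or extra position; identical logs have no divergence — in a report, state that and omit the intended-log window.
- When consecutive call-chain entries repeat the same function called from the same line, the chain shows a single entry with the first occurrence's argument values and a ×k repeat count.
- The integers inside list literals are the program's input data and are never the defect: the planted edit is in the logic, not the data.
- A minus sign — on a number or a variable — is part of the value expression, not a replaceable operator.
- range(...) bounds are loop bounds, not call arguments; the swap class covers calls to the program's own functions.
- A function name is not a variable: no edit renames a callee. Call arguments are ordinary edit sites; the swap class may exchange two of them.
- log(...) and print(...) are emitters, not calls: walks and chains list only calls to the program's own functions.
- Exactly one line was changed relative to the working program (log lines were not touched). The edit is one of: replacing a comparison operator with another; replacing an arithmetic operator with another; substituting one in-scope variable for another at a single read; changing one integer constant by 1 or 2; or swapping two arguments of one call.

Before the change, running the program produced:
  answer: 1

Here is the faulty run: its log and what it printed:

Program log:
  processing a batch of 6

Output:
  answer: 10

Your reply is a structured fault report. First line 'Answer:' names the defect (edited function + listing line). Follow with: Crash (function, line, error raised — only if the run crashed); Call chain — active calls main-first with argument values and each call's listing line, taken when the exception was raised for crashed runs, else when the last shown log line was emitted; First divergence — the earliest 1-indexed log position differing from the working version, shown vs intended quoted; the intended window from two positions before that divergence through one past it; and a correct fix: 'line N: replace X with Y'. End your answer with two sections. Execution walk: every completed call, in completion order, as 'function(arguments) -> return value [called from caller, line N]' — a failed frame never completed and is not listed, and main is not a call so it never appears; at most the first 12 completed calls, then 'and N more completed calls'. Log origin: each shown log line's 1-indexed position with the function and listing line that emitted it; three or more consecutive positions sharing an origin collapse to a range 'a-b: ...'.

Answer: the defect is in main at line 28.
Key observation: Nothing in the log betrays the bug — only the output does.
Call chain: main.
First divergence: none; the two logs match at every position.
Execution walk:
  derive_floor([10, 7, 4, 2, 8, 3]) -> 34  [called from tally_events, line 13]
  fold_scores(0, 10) -> 10  [called from fold_scores, line 4]
  fold_scores(1, 9) -> 10  [called from fold_scores, line 4]
  fold_scores(2, 7) -> 10  [called from fold_scores, line 4]
  fold_scores(3, 4) -> 10  [called from fold_scores, line 4]
  fold_scores(4, 0) -> 10  [called from tally_events, line 15]
  tally_events([10, 7, 4, 2, 8, 3]) -> 10  [called from main, line 26]
  merge_totals(10, 3) -> 1  [called from main, line 27]
Log origins:
  1 — main, line 25
A correct fix: line 28: replace `quota` with `span`.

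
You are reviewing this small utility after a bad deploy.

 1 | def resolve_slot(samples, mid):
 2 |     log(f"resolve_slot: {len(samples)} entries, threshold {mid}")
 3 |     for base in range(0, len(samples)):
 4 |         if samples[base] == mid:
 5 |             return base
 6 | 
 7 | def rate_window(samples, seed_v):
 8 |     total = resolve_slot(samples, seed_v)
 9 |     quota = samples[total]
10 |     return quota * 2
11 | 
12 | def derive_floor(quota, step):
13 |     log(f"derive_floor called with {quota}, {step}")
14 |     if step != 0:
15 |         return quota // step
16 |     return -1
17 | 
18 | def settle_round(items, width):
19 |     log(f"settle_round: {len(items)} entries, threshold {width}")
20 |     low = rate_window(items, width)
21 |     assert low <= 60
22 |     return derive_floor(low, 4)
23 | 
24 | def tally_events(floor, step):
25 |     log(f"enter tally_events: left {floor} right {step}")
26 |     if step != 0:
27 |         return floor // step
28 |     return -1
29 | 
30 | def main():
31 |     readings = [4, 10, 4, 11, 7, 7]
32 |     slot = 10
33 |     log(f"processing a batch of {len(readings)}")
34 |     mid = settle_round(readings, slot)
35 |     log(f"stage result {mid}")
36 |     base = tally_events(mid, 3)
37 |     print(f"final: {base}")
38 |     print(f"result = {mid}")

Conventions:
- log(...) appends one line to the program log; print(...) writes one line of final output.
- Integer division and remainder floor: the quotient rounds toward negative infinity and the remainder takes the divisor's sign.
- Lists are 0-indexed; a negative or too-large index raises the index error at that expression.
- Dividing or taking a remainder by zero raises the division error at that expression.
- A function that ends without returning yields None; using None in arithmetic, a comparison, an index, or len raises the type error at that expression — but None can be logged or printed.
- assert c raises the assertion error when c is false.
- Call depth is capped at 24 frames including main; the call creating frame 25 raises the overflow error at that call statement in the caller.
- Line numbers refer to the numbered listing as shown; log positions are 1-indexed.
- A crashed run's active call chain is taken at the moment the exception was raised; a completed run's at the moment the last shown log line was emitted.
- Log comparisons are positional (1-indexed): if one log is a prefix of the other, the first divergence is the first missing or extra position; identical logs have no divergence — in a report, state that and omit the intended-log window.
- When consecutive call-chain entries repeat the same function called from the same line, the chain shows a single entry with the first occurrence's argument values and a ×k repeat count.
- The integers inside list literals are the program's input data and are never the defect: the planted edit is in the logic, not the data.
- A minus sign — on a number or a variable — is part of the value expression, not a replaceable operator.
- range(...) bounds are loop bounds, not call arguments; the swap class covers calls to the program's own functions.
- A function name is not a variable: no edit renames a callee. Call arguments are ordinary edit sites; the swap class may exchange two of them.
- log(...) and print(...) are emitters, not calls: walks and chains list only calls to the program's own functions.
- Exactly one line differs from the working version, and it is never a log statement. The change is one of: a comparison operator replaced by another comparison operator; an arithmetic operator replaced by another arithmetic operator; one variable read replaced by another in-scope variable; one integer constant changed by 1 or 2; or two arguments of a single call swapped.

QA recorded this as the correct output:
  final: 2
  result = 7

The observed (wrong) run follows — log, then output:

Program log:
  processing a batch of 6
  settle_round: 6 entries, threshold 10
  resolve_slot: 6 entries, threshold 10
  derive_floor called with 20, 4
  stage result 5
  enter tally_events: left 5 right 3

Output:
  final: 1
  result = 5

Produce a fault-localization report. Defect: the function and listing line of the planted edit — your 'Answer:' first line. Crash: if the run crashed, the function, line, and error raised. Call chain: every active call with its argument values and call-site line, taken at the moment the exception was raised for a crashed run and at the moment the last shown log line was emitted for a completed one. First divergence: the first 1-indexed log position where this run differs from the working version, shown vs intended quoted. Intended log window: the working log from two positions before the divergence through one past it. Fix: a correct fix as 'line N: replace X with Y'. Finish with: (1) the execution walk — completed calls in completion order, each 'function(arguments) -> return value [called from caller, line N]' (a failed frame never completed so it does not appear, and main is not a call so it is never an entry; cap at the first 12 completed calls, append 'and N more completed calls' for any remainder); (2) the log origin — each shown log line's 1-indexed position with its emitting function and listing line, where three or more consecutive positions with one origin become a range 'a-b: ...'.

Answer: the defect is in rate_window at line 10.
Key observation: Position 4 is the first bad log line: 'derive_floor called with 20, 4' should read 'derive_floor called with 30, 4'.
Call chain: main -> tally_events(5, 3) (called at line 36).
First divergence: at position 4 the run shows 'derive_floor called with 20, 4' where the working version logs 'derive_floor called with 30, 4'.
Intended log window:
  2: settle_round: 6 entries, threshold 10
  3: resolve_slot: 6 entries, threshold 10
  4: derive_floor called with 30, 4
  5: stage result 7
Execution walk:
  resolve_slot([4, 10, 4, 11, 7, 7], 10) -> 1  [called from rate_window, line 8]
  rate_window([4, 10, 4, 11, 7, 7], 10) -> 20  [called from settle_round, line 20]
  derive_floor(20, 4) -> 5  [called from settle_round, line 22]
  settle_round([4, 10, 4, 11, 7, 7], 10) -> 5  [called from main, line 34]
  tally_events(5, 3) -> 1  [called from main, line 36]
Log origin:
  1: emitted by main (line 33)
  2: emitted by settle_round (line 19)
  3: emitted by resolve_slot (line 2)
  4: emitted by derive_floor (line 13)
  5: emitted by main (line 35)
  6: emitted by tally_events (line 25)
A correct fix: line 10: replace `2` with `3`.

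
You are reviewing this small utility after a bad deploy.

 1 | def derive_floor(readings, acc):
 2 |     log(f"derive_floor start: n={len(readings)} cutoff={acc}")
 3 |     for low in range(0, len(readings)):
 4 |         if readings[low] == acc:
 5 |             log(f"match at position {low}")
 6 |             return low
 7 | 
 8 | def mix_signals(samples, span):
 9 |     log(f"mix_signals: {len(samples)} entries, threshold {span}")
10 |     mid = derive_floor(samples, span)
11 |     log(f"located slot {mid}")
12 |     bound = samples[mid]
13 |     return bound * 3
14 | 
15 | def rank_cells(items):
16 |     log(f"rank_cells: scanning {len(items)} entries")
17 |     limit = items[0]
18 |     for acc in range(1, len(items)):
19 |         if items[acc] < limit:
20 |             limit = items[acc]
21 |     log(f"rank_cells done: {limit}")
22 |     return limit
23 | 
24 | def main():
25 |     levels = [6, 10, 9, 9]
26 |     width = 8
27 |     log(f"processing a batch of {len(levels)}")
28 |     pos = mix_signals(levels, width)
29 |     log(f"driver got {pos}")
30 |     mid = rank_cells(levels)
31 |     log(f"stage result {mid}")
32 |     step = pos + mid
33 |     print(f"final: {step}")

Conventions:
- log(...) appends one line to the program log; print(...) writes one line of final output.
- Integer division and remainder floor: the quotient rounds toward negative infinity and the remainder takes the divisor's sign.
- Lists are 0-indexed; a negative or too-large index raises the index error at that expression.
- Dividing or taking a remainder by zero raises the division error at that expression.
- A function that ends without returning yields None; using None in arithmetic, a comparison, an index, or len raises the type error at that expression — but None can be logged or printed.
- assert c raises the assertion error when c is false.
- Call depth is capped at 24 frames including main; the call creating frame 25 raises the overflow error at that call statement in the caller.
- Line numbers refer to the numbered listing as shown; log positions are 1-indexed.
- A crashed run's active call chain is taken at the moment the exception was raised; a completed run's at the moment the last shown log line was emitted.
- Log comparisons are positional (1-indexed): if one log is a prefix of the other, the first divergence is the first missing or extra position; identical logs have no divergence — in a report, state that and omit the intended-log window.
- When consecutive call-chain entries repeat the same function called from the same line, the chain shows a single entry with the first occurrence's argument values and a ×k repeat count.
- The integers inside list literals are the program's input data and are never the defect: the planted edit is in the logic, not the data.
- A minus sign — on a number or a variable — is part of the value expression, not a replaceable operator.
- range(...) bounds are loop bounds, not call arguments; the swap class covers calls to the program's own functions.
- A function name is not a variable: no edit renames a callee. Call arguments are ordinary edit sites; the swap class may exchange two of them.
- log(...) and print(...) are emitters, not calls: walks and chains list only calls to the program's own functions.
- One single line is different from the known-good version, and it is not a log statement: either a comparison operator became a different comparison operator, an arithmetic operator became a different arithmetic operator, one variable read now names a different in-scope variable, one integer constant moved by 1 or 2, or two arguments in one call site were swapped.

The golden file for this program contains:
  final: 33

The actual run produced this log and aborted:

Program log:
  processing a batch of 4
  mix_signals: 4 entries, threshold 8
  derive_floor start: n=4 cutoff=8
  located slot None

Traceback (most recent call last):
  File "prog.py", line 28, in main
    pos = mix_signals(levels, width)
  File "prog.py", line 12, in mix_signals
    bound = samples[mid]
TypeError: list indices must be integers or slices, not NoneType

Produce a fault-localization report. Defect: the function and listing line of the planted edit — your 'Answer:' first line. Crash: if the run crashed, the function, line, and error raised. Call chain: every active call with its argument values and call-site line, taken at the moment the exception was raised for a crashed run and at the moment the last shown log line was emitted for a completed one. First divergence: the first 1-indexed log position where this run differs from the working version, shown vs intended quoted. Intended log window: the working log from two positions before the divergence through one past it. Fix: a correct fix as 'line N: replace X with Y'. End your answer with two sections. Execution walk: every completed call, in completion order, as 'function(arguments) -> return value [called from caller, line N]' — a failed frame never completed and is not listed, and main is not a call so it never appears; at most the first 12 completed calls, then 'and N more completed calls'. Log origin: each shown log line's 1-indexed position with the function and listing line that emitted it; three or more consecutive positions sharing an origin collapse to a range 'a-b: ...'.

Answer: the defect is in main at line 26.
Key observation: At log position 2 the runs split — shown 'mix_signals: 4 entries, threshold 8', but the working version logs 'mix_signals: 4 entries, threshold 9'.
Crash: mix_signals, line 12, TypeError.
Call chain: main -> mix_signals([6, 10, 9, 9], 8) (called at line 28).
First divergence: position 2 — shown 'mix_signals: 4 entries, threshold 8', intended 'mix_signals: 4 entries, threshold 9'.
Intended log window:
  1: processing a batch of 4
  2: mix_signals: 4 entries, threshold 9
  3: derive_floor start: n=4 cutoff=9
Execution walk:
  derive_floor([6, 10, 9, 9], 8) -> None  [called from mix_signals, line 10]
Log origins:
  1 — main, line 27
  2 — mix_signals, line 9
  3 — derive_floor, line 2
  4 — mix_signals, line 11
A correct fix: line 26: replace `8` with `9`.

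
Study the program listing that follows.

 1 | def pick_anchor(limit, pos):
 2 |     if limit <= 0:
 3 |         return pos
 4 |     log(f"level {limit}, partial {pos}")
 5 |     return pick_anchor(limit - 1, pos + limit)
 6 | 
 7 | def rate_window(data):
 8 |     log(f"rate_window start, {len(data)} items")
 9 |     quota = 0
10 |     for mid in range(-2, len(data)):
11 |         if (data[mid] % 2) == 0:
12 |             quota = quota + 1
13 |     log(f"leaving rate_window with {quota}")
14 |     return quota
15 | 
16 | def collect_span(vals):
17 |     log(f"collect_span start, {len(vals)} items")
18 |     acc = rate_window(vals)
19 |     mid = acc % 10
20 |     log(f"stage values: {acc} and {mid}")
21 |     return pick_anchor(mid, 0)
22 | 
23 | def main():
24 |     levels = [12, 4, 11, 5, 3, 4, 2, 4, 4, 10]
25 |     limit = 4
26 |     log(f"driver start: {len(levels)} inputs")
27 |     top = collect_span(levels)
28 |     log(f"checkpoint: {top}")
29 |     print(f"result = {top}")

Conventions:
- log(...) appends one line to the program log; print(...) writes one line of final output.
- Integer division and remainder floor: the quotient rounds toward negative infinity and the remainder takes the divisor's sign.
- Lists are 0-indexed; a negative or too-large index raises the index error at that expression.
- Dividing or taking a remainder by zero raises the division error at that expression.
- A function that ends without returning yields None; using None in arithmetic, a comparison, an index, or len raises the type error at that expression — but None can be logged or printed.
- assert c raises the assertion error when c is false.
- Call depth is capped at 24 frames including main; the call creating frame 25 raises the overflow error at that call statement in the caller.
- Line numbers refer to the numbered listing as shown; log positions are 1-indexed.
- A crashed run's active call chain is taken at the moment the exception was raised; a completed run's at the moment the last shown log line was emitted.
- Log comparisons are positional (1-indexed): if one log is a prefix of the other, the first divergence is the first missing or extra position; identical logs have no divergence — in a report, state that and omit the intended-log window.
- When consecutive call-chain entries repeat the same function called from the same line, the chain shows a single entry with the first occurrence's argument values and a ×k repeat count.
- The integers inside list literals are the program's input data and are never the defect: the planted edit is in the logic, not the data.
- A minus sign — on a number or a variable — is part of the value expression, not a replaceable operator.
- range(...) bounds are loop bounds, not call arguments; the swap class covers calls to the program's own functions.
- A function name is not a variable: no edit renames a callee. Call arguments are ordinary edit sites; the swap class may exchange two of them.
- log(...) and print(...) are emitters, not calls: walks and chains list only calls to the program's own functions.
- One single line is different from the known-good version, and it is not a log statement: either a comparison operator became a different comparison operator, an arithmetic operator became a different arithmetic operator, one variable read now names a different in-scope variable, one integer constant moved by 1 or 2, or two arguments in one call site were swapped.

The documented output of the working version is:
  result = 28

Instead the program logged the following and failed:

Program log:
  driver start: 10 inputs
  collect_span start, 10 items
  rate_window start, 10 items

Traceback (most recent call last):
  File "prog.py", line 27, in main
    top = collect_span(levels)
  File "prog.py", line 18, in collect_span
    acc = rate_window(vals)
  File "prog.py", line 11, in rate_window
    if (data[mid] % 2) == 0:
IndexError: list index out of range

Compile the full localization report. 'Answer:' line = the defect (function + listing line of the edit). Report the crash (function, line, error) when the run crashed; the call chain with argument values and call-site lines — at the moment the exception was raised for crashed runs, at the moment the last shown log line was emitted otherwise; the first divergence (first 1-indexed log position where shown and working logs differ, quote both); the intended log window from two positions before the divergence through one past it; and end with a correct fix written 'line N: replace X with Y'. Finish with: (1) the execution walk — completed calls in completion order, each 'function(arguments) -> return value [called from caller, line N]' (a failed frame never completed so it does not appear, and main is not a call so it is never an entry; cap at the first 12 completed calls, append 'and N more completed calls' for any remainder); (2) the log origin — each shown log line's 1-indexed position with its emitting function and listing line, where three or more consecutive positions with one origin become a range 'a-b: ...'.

Answer: the defect is in rate_window at line 10.
The tell: The shown log is a 3-line prefix of the intended one, whose next entry is 'leaving rate_window with 7'.
Crash: rate_window, line 11, IndexError.
Call chain: main -> collect_span([12, 4, 11, 5, 3, 4, 2, 4, 4, 10]) (called at line 27) -> rate_window([12, 4, 11, 5, 3, 4, 2, 4, 4, 10]) (called at line 18).
First divergence: position 4 (shown log ended at 3 lines; the working version continues: 'leaving rate_window with 7').
Intended log window:
  2: collect_span start, 10 items
  3: rate_window start, 10 items
  4: leaving rate_window with 7
  5: stage values: 7 and 7
Execution walk:
  (no call completed)
Log origin:
  1: logged in main at line 26
  2: logged in collect_span at line 17
  3: logged in rate_window at line 8
A correct fix: line 10: replace `-2` with `0`.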